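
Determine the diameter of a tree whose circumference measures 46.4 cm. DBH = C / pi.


DBH = C / pi = 46.4 / 3.141593 = 14.7696 ≈ 14.77 cm

14.77 cm


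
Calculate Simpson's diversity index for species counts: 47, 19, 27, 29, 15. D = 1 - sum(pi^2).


Total N = 47 + 19 + 27 + 29 + 15 = 137
Per-species terms:
  p = 47/137 = 0.343066; p^2 = 0.343066^2 = 0.117694
  p = 19/137 = 0.138686; p^2 = 0.138686^2 = 0.019234
  p = 27/137 = 0.197080; p^2 = 0.197080^2 = 0.038841
  p = 29/137 = 0.211679; p^2 = 0.211679^2 = 0.044808
  p = 15/137 = 0.109489; p^2 = 0.109489^2 = 0.011988
sum(p^2) = 0.117694 + 0.019234 + 0.038841 + 0.044808 + 0.011988 = 0.232565
D = 1 - 0.232565 = 0.767435 ≈ 0.7674

0.7674


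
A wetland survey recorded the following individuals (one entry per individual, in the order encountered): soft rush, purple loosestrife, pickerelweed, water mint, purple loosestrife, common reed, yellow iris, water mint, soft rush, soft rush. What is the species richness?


Total individuals logged = 10
Distinct species (count of individuals): soft rush (3), purple loosestrife (2), pickerelweed (1), water mint (2), common reed (1), yellow iris (1)
Species richness = number of distinct species = 6

6


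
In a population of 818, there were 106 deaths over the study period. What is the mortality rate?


Mortality rate = 106 / 818 = 0.129584 ≈ 0.1296

0.1296


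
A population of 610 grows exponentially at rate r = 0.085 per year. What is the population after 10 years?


r*t = 0.085 * 10 = 0.85
exp(0.85) = 2.33965
N = 610 * 2.33965 = 1427.19 ≈ 1427

1427


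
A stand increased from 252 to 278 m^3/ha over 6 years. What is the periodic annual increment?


PAI = (V2 - V1) / period = (278 - 252) / 6 = 26 / 6 = 4.3333 ≈ 4.33 m^3/ha/yr

4.33 m^3/ha/yr


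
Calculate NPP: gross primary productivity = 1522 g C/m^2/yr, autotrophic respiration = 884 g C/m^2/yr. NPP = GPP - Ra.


NPP = GPP - Ra = 1522 - 884 = 638 g C/m^2/yr

638 g C/m^2/yr


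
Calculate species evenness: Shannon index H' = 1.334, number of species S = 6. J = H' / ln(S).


ln(6) = 1.79176
J = H' / ln(S) = 1.334 / 1.79176 = 0.744519 ≈ 0.7445

0.7445


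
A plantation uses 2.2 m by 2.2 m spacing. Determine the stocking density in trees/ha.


N = 10000 / 2.2^2 = 10000 / 4.84 = 2066.12 ≈ 2066 trees/ha

2066 trees/ha


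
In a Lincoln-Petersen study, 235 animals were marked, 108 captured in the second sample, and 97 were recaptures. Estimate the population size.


N = M * C / R = 235 * 108 / 97 = 25380 / 97 = 261.65 ≈ 262

262 individuals


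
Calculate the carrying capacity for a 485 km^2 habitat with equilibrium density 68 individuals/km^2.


K = 68 * 485 = 32980 individuals

32980 individuals


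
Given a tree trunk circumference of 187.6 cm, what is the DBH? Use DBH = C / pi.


DBH = C / pi = 187.6 / 3.141593 = 59.7149 ≈ 59.71 cm

59.71 cm


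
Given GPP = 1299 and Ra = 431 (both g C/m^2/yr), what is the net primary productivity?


NPP = GPP - Ra = 1299 - 431 = 868 g C/m^2/yr

868 g C/m^2/yr


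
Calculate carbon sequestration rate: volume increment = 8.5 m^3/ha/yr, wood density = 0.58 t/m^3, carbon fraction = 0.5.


C = 8.5 * 0.58 * 0.5 = 2.465 ≈ 2.47 t C/ha/yr

2.47 t C/ha/yr


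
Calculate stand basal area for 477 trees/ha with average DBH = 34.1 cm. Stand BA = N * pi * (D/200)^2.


(D/200)^2 = (34.1/200)^2 = 0.1705^2 = 0.02907025
Individual BA = 3.141593 * 0.02907025 = 0.0913269 m^2
Stand BA = 477 * 0.0913269 = 43.5629 ≈ 43.56 m^2/ha

43.56 m^2/ha


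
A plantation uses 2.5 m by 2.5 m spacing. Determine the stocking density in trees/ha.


N = 10000 / 2.5^2 = 10000 / 6.25 = 1600.00 ≈ 1600 trees/ha

1600 trees/ha


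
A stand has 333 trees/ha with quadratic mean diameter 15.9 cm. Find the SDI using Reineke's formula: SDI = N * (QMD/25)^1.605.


QMD/25 = 15.9/25 = 0.636
(0.636)^1.605 = exp(1.605 * ln(0.636)) = exp(1.605 * (-0.452557)) = exp(-0.726354) = 0.483669
SDI = 333 * 0.483669 = 161.062 ≈ 161

161


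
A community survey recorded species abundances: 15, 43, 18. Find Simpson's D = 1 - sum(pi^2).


Total N = 15 + 43 + 18 = 76
Per-species terms:
  p = 15/76 = 0.197368; p^2 = 0.197368^2 = 0.038954
  p = 43/76 = 0.565789; p^2 = 0.565789^2 = 0.320117
  p = 18/76 = 0.236842; p^2 = 0.236842^2 = 0.056094
sum(p^2) = 0.038954 + 0.320117 + 0.056094 = 0.415165
D = 1 - 0.415165 = 0.584835 ≈ 0.5848

0.5848


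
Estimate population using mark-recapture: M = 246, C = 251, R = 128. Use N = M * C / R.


N = M * C / R = 246 * 251 / 128 = 61746 / 128 = 482.39 ≈ 482

482 individuals


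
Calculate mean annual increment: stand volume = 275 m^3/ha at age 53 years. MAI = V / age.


MAI = 275 / 53 = 5.1887 ≈ 5.19 m^3/ha/yr

5.19 m^3/ha/yr


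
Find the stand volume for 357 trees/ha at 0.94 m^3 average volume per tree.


V_stand = 357 * 0.94 = 335.58 ≈ 335.6 m^3/ha

335.6 m^3/ha


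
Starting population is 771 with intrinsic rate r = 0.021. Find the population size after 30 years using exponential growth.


r*t = 0.021 * 30 = 0.63
exp(0.63) = 1.87761
N = 771 * 1.87761 = 1447.64 ≈ 1448

1448


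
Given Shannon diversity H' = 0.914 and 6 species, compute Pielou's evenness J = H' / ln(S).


ln(6) = 1.79176
J = H' / ln(S) = 0.914 / 1.79176 = 0.510113 ≈ 0.5101

0.5101


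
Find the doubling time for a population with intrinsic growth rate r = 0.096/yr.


td = ln(2) / 0.096 = 0.693147 / 0.096 = 7.22028 ≈ 7.2 years

7.2 years


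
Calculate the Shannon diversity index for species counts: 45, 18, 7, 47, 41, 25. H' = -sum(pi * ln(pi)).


Total N = 45 + 18 + 7 + 47 + 41 + 25 = 183
Per-species terms:
  p = 45/183 = 0.245902; ln(p) = -1.402822; p*ln(p) = 0.245902 * (-1.402822) = -0.344957
  p = 18/183 = 0.098361; ln(p) = -2.319111; p*ln(p) = 0.098361 * (-2.319111) = -0.228110
  p = 7/183 = 0.038251; ln(p) = -3.263586; p*ln(p) = 0.038251 * (-3.263586) = -0.124835
  p = 47/183 = 0.256831; ln(p) = -1.359337; p*ln(p) = 0.256831 * (-1.359337) = -0.349120
  p = 41/183 = 0.224044; ln(p) = -1.495913; p*ln(p) = 0.224044 * (-1.495913) = -0.335150
  p = 25/183 = 0.136612; ln(p) = -1.990610; p*ln(p) = 0.136612 * (-1.990610) = -0.271941
sum(p*ln(p)) = (-0.344957) + (-0.228110) + (-0.124835) + (-0.349120) + (-0.335150) + (-0.271941) = -1.654113
H' = -(-1.654113) = 1.654113 ≈ 1.6541

1.6541


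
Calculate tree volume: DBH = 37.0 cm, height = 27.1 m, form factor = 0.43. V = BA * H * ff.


(D/200)^2 = (37.0/200)^2 = 0.185^2 = 0.034225
BA = 3.141593 * 0.034225 = 0.107521 m^2
V = 0.107521 * 27.1 * 0.43 = 1.25294 ≈ 1.253 m^3

1.253 m^3


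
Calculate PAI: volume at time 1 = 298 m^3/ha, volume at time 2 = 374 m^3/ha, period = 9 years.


PAI = (V2 - V1) / period = (374 - 298) / 9 = 76 / 9 = 8.4444 ≈ 8.44 m^3/ha/yr

8.44 m^3/ha/yr


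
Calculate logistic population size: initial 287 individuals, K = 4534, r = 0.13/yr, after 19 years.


(K - N0)/N0 = (4534 - 287)/287 = 4247/287 = 14.7979
r*t = 0.13 * 19 = 2.47; exp(-2.47) = 0.0845849
14.7979 * 0.0845849 = 1.25168
1 + 1.25168 = 2.25168
N = 4534 / 2.25168 = 2013.61 ≈ 2014

2014


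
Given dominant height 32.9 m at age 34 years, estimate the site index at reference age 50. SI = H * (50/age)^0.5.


50/34 = 1.47059
(1.47059)^0.5 = 1.21268
SI = 32.9 * 1.21268 = 39.8972 ≈ 39.9 m

39.9 m


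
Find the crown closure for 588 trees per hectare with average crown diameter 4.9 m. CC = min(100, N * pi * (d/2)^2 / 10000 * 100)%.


(d/2)^2 = (4.9/2)^2 = 2.45^2 = 6.0025
Crown area = 3.141593 * 6.0025 = 18.8574 m^2
N * area / 10000 * 100 = 588 * 18.8574 / 10000 * 100 = 110.882
CC = min(100, 110.882) = 100%

100%


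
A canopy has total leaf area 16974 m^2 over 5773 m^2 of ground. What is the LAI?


LAI = 16974 / 5773 = 2.9402 ≈ 2.94

2.94


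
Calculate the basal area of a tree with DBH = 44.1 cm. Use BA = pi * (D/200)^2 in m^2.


D/200 = 44.1/200 = 0.2205 m
(D/200)^2 = 0.2205^2 = 0.04862025
BA = 3.141593 * 0.04862025 = 0.152745 ≈ 0.1527 m^2

0.1527 m^2


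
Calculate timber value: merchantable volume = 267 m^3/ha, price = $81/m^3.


Value = 267 * 81 = $21627/ha

$21627/ha


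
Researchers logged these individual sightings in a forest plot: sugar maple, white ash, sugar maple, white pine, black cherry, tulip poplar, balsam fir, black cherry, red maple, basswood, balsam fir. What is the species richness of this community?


Total individuals logged = 11
Distinct species (count of individuals): sugar maple (2), white ash (1), white pine (1), black cherry (2), tulip poplar (1), balsam fir (2), red maple (1), basswood (1)
Species richness = number of distinct species = 8

8


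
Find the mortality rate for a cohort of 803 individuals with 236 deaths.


Mortality rate = 236 / 803 = 0.293898 ≈ 0.2939

0.2939


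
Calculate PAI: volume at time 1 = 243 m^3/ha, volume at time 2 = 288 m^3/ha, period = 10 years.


PAI = (V2 - V1) / period = (288 - 243) / 10 = 45 / 10 = 4.50 m^3/ha/yr

4.50 m^3/ha/yr


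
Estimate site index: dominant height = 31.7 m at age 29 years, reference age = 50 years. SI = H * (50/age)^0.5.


50/29 = 1.72414
(1.72414)^0.5 = 1.31307
SI = 31.7 * 1.31307 = 41.6243 ≈ 41.6 m

41.6 m


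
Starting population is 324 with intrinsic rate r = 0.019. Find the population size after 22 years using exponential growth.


r*t = 0.019 * 22 = 0.418
exp(0.418) = 1.51892
N = 324 * 1.51892 = 492.130 ≈ 492

492


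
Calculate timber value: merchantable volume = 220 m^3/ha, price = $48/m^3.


Value = 220 * 48 = $10560/ha

$10560/ha


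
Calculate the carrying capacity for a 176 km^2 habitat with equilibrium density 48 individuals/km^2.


K = 48 * 176 = 8448 individuals

8448 individuals


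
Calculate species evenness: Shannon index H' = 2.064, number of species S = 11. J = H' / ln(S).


ln(11) = 2.39790
J = H' / ln(S) = 2.064 / 2.39790 = 0.860753 ≈ 0.8608

0.8608


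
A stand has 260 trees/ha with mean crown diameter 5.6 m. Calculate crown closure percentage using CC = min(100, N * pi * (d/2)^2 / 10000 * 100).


(d/2)^2 = (5.6/2)^2 = 2.8^2 = 7.84
Crown area = 3.141593 * 7.84 = 24.6301 m^2
N * area / 10000 * 100 = 260 * 24.6301 / 10000 * 100 = 64.0383
CC = min(100, 64.0383) = 64.0383 ≈ 64.0%

64.0%


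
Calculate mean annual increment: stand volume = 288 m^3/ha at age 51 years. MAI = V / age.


MAI = 288 / 51 = 5.6471 ≈ 5.65 m^3/ha/yr

5.65 m^3/ha/yr


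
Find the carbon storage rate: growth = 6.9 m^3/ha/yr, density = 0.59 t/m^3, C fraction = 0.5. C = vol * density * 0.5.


C = 6.9 * 0.59 * 0.5 = 2.0355 ≈ 2.04 t C/ha/yr

2.04 t C/ha/yr


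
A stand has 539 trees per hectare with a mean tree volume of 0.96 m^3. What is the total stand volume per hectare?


V_stand = 539 * 0.96 = 517.44 ≈ 517.4 m^3/ha

517.4 m^3/ha


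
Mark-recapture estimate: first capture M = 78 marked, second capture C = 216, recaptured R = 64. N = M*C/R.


N = M * C / R = 78 * 216 / 64 = 16848 / 64 = 263.25 ≈ 263

263 individuals


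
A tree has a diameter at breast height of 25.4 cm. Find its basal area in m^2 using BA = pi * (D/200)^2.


D/200 = 25.4/200 = 0.127 m
(D/200)^2 = 0.127^2 = 0.016129
BA = 3.141593 * 0.016129 = 0.0506708 ≈ 0.0507 m^2

0.0507 m^2


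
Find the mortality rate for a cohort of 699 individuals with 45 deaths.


Mortality rate = 45 / 699 = 0.064378 ≈ 0.0644

0.0644


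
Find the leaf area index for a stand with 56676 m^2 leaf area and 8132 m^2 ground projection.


LAI = 56676 / 8132 = 6.9695 ≈ 6.97

6.97


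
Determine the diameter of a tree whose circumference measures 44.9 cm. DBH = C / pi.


DBH = C / pi = 44.9 / 3.141593 = 14.2921 ≈ 14.29 cm

14.29 cm


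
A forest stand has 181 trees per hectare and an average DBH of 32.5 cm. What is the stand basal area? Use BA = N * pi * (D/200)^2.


(D/200)^2 = (32.5/200)^2 = 0.1625^2 = 0.02640625
Individual BA = 3.141593 * 0.02640625 = 0.0829577 m^2
Stand BA = 181 * 0.0829577 = 15.0153 ≈ 15.02 m^2/ha

15.02 m^2/ha


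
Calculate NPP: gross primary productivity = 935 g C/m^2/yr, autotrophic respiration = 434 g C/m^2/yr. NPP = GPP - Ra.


NPP = GPP - Ra = 935 - 434 = 501 g C/m^2/yr

501 g C/m^2/yr


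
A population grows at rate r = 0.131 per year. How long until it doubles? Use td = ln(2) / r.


td = ln(2) / 0.131 = 0.693147 / 0.131 = 5.29120 ≈ 5.3 years

5.3 years


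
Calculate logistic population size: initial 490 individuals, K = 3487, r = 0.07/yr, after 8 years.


(K - N0)/N0 = (3487 - 490)/490 = 2997/490 = 6.11633
r*t = 0.07 * 8 = 0.56; exp(-0.56) = 0.571209
6.11633 * 0.571209 = 3.49370
1 + 3.49370 = 4.49370
N = 3487 / 4.49370 = 775.975 ≈ 776

776


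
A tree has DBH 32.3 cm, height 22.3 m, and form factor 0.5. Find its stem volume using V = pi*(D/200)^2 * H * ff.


(D/200)^2 = (32.3/200)^2 = 0.1615^2 = 0.02608225
BA = 3.141593 * 0.02608225 = 0.0819398 m^2
V = 0.0819398 * 22.3 * 0.5 = 0.913629 ≈ 0.914 m^3

0.914 m^3


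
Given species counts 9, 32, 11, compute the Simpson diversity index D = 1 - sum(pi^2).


Total N = 9 + 32 + 11 = 52
Per-species terms:
  p = 9/52 = 0.173077; p^2 = 0.173077^2 = 0.029956
  p = 32/52 = 0.615385; p^2 = 0.615385^2 = 0.378699
  p = 11/52 = 0.211538; p^2 = 0.211538^2 = 0.044748
sum(p^2) = 0.029956 + 0.378699 + 0.044748 = 0.453403
D = 1 - 0.453403 = 0.546597 ≈ 0.5466

0.5466


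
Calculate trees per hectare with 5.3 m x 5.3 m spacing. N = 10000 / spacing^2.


N = 10000 / 5.3^2 = 10000 / 28.09 = 355.999 ≈ 356 trees/ha

356 trees/ha


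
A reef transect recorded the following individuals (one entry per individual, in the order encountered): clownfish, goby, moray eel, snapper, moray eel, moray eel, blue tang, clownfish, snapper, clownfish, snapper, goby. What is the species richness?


Total individuals logged = 12
Distinct species (count of individuals): clownfish (3), goby (2), moray eel (3), snapper (3), blue tang (1)
Species richness = number of distinct species = 5

5


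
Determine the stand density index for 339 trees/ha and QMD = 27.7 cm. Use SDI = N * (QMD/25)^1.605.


QMD/25 = 27.7/25 = 1.108
(1.108)^1.605 = exp(1.605 * ln(1.108)) = exp(1.605 * 0.102557) = exp(0.164604) = 1.17893
SDI = 339 * 1.17893 = 399.657 ≈ 400

400


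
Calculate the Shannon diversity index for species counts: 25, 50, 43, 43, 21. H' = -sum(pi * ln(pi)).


Total N = 25 + 50 + 43 + 43 + 21 = 182
Per-species terms:
  p = 25/182 = 0.137363; ln(p) = -1.985128; p*ln(p) = 0.137363 * (-1.985128) = -0.272683
  p = 50/182 = 0.274725; ln(p) = -1.291985; p*ln(p) = 0.274725 * (-1.291985) = -0.354941
  p = 43/182 = 0.236264; ln(p) = -1.442805; p*ln(p) = 0.236264 * (-1.442805) = -0.340883
  p = 43/182 = 0.236264; ln(p) = -1.442805; p*ln(p) = 0.236264 * (-1.442805) = -0.340883
  p = 21/182 = 0.115385; ln(p) = -2.159481; p*ln(p) = 0.115385 * (-2.159481) = -0.249172
sum(p*ln(p)) = (-0.272683) + (-0.354941) + (-0.340883) + (-0.340883) + (-0.249172) = -1.558562
H' = -(-1.558562) = 1.558562 ≈ 1.5586

1.5586


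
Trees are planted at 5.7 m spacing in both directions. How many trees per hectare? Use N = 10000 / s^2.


N = 10000 / 5.7^2 = 10000 / 32.49 = 307.787 ≈ 308 trees/ha

308 trees/ha


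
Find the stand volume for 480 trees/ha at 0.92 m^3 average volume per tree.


V_stand = 480 * 0.92 = 441.6 m^3/ha

441.6 m^3/ha


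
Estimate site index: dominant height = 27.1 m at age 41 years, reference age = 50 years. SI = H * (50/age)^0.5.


50/41 = 1.21951
(1.21951)^0.5 = 1.10431
SI = 27.1 * 1.10431 = 29.9268 ≈ 29.9 m

29.9 m


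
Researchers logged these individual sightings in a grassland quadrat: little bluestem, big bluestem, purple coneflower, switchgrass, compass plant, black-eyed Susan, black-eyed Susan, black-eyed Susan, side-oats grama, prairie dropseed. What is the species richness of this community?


Total individuals logged = 10
Distinct species (count of individuals): little bluestem (1), big bluestem (1), purple coneflower (1), switchgrass (1), compass plant (1), black-eyed Susan (3), side-oats grama (1), prairie dropseed (1)
Species richness = number of distinct species = 8

8


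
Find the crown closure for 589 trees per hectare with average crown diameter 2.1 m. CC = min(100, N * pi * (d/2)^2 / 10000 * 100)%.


(d/2)^2 = (2.1/2)^2 = 1.05^2 = 1.1025
Crown area = 3.141593 * 1.1025 = 3.46361 m^2
N * area / 10000 * 100 = 589 * 3.46361 / 10000 * 100 = 20.4007
CC = min(100, 20.4007) = 20.4007 ≈ 20.4%

20.4%


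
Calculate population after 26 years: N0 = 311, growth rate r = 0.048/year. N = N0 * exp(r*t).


r*t = 0.048 * 26 = 1.248
exp(1.248) = 3.48337
N = 311 * 3.48337 = 1083.33 ≈ 1083

1083


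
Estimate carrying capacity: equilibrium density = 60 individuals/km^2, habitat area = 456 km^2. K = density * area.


K = 60 * 456 = 27360 individuals

27360 individuals


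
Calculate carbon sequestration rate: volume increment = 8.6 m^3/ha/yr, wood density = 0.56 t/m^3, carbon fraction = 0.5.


C = 8.6 * 0.56 * 0.5 = 2.408 ≈ 2.41 t C/ha/yr

2.41 t C/ha/yr


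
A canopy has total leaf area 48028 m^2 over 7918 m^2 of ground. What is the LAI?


LAI = 48028 / 7918 = 6.0657 ≈ 6.07

6.07


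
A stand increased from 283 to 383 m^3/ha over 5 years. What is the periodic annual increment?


PAI = (V2 - V1) / period = (383 - 283) / 5 = 100 / 5 = 20.00 m^3/ha/yr

20.00 m^3/ha/yr


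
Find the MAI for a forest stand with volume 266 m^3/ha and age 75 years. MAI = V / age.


MAI = 266 / 75 = 3.5467 ≈ 3.55 m^3/ha/yr

3.55 m^3/ha/yr


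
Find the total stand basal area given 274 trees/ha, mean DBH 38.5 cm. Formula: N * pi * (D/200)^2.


(D/200)^2 = (38.5/200)^2 = 0.1925^2 = 0.03705625
Individual BA = 3.141593 * 0.03705625 = 0.116416 m^2
Stand BA = 274 * 0.116416 = 31.8980 ≈ 31.90 m^2/ha

31.90 m^2/ha


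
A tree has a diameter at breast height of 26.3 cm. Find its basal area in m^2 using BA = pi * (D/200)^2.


D/200 = 26.3/200 = 0.1315 m
(D/200)^2 = 0.1315^2 = 0.01729225
BA = 3.141593 * 0.01729225 = 0.0543252 ≈ 0.0543 m^2

0.0543 m^2


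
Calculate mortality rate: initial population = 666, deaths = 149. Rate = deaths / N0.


Mortality rate = 149 / 666 = 0.223724 ≈ 0.2237

0.2237


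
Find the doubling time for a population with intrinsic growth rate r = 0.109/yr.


td = ln(2) / 0.109 = 0.693147 / 0.109 = 6.35915 ≈ 6.4 years

6.4 years


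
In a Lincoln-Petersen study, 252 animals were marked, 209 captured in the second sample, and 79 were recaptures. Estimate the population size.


N = M * C / R = 252 * 209 / 79 = 52668 / 79 = 666.68 ≈ 667

667 individuals


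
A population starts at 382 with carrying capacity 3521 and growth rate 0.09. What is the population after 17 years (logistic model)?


(K - N0)/N0 = (3521 - 382)/382 = 3139/382 = 8.21728
r*t = 0.09 * 17 = 1.53; exp(-1.53) = 0.216536
8.21728 * 0.216536 = 1.77934
1 + 1.77934 = 2.77934
N = 3521 / 2.77934 = 1266.85 ≈ 1267

1267


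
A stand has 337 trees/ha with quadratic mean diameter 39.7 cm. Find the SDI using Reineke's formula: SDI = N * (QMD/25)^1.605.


QMD/25 = 39.7/25 = 1.588
(1.588)^1.605 = exp(1.605 * ln(1.588)) = exp(1.605 * 0.462475) = exp(0.742272) = 2.10070
SDI = 337 * 2.10070 = 707.936 ≈ 708

708


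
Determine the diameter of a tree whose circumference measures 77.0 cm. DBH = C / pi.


DBH = C / pi = 77.0 / 3.141593 = 24.5099 ≈ 24.51 cm

24.51 cm


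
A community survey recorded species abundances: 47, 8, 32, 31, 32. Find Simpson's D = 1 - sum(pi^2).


Total N = 47 + 8 + 32 + 31 + 32 = 150
Per-species terms:
  p = 47/150 = 0.313333; p^2 = 0.313333^2 = 0.098178
  p = 8/150 = 0.053333; p^2 = 0.053333^2 = 0.002844
  p = 32/150 = 0.213333; p^2 = 0.213333^2 = 0.045511
  p = 31/150 = 0.206667; p^2 = 0.206667^2 = 0.042711
  p = 32/150 = 0.213333; p^2 = 0.213333^2 = 0.045511
sum(p^2) = 0.098178 + 0.002844 + 0.045511 + 0.042711 + 0.045511 = 0.234755
D = 1 - 0.234755 = 0.765245 ≈ 0.7652

0.7652


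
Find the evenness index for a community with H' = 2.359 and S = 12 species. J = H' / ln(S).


ln(12) = 2.48491
J = H' / ln(S) = 2.359 / 2.48491 = 0.949330 ≈ 0.9493

0.9493


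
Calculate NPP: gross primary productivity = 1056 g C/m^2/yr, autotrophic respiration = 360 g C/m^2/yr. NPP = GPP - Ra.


NPP = GPP - Ra = 1056 - 360 = 696 g C/m^2/yr

696 g C/m^2/yr


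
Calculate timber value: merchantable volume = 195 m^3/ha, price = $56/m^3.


Value = 195 * 56 = $10920/ha

$10920/ha


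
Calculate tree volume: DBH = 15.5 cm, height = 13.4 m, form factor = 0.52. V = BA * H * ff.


(D/200)^2 = (15.5/200)^2 = 0.0775^2 = 0.00600625
BA = 3.141593 * 0.00600625 = 0.0188692 m^2
V = 0.0188692 * 13.4 * 0.52 = 0.131481 ≈ 0.131 m^3

0.131 m^3


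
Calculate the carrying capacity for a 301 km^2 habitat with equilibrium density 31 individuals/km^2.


K = 31 * 301 = 9331 individuals

9331 individuals


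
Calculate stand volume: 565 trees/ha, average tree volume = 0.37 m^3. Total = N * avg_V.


V_stand = 565 * 0.37 = 209.05 ≈ 209.1 m^3/ha

209.1 m^3/ha


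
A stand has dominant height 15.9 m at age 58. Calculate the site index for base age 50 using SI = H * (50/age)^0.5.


50/58 = 0.862069
(0.862069)^0.5 = 0.928477
SI = 15.9 * 0.928477 = 14.7628 ≈ 14.8 m

14.8 m


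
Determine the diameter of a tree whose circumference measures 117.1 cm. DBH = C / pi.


DBH = C / pi = 117.1 / 3.141593 = 37.2741 ≈ 37.27 cm

37.27 cm


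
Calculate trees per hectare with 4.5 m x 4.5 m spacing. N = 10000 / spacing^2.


N = 10000 / 4.5^2 = 10000 / 20.25 = 493.827 ≈ 494 trees/ha

494 trees/ha


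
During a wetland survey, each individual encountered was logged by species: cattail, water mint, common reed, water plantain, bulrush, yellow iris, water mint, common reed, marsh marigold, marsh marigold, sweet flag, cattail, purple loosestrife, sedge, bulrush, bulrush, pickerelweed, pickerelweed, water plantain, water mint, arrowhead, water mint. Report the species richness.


Total individuals logged = 22
Distinct species (count of individuals): cattail (2), water mint (4), common reed (2), water plantain (2), bulrush (3), yellow iris (1), marsh marigold (2), sweet flag (1), purple loosestrife (1), sedge (1), pickerelweed (2), arrowhead (1)
Species richness = number of distinct species = 12

12


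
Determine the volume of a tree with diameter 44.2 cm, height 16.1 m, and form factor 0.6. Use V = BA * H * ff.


(D/200)^2 = (44.2/200)^2 = 0.221^2 = 0.048841
BA = 3.141593 * 0.048841 = 0.153439 m^2
V = 0.153439 * 16.1 * 0.6 = 1.48222 ≈ 1.482 m^3

1.482 m^3


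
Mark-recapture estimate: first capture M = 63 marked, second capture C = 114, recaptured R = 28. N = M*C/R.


N = M * C / R = 63 * 114 / 28 = 7182 / 28 = 256.50 ≈ 257

257 individuals


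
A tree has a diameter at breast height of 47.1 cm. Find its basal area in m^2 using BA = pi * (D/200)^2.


D/200 = 47.1/200 = 0.2355 m
(D/200)^2 = 0.2355^2 = 0.05546025
BA = 3.141593 * 0.05546025 = 0.174234 ≈ 0.1742 m^2

0.1742 m^2


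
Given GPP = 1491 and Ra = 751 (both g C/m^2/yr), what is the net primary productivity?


NPP = GPP - Ra = 1491 - 751 = 740 g C/m^2/yr

740 g C/m^2/yr


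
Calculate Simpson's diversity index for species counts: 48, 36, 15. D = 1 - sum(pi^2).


Total N = 48 + 36 + 15 = 99
Per-species terms:
  p = 48/99 = 0.484848; p^2 = 0.484848^2 = 0.235078
  p = 36/99 = 0.363636; p^2 = 0.363636^2 = 0.132231
  p = 15/99 = 0.151515; p^2 = 0.151515^2 = 0.022957
sum(p^2) = 0.235078 + 0.132231 + 0.022957 = 0.390266
D = 1 - 0.390266 = 0.609734 ≈ 0.6097

0.6097


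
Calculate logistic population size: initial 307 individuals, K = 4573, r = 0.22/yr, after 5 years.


(K - N0)/N0 = (4573 - 307)/307 = 4266/307 = 13.8958
r*t = 0.22 * 5 = 1.1; exp(-1.1) = 0.332871
13.8958 * 0.332871 = 4.62551
1 + 4.62551 = 5.62551
N = 4573 / 5.62551 = 812.904 ≈ 813

813


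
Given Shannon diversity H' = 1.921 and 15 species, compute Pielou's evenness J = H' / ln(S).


ln(15) = 2.70805
J = H' / ln(S) = 1.921 / 2.70805 = 0.709367 ≈ 0.7094

0.7094


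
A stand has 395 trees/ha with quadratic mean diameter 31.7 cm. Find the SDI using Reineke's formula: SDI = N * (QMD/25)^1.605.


QMD/25 = 31.7/25 = 1.268
(1.268)^1.605 = exp(1.605 * ln(1.268)) = exp(1.605 * 0.237441) = exp(0.381093) = 1.46388
SDI = 395 * 1.46388 = 578.233 ≈ 578

578


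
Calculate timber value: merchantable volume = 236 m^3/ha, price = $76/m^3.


Value = 236 * 76 = $17936/ha

$17936/ha


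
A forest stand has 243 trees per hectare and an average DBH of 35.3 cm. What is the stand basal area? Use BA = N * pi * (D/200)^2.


(D/200)^2 = (35.3/200)^2 = 0.1765^2 = 0.03115225
Individual BA = 3.141593 * 0.03115225 = 0.0978677 m^2
Stand BA = 243 * 0.0978677 = 23.7819 ≈ 23.78 m^2/ha

23.78 m^2/ha


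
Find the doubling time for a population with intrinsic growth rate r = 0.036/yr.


td = ln(2) / 0.036 = 0.693147 / 0.036 = 19.2541 ≈ 19.3 years

19.3 years


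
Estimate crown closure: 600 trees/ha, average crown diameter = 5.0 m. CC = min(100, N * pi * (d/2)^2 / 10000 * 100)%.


(d/2)^2 = (5.0/2)^2 = 2.5^2 = 6.25
Crown area = 3.141593 * 6.25 = 19.6350 m^2
N * area / 10000 * 100 = 600 * 19.6350 / 10000 * 100 = 117.810
CC = min(100, 117.810) = 100%

100%


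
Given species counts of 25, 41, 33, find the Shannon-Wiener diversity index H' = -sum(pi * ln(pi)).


Total N = 25 + 41 + 33 = 99
Per-species terms:
  p = 25/99 = 0.252525; ln(p) = -1.376245; p*ln(p) = 0.252525 * (-1.376245) = -0.347536
  p = 41/99 = 0.414141; ln(p) = -0.881549; p*ln(p) = 0.414141 * (-0.881549) = -0.365086
  p = 33/99 = 0.333333; ln(p) = -1.098613; p*ln(p) = 0.333333 * (-1.098613) = -0.366204
sum(p*ln(p)) = (-0.347536) + (-0.365086) + (-0.366204) = -1.078826
H' = -(-1.078826) = 1.078826 ≈ 1.0788

1.0788


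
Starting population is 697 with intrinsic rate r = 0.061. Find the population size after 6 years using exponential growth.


r*t = 0.061 * 6 = 0.366
exp(0.366) = 1.44196
N = 697 * 1.44196 = 1005.05 ≈ 1005

1005


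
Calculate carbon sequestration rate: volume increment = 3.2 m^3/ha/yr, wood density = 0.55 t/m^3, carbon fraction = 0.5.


C = 3.2 * 0.55 * 0.5 = 0.88 t C/ha/yr

0.88 t C/ha/yr


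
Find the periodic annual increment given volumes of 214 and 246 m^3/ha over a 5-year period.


PAI = (V2 - V1) / period = (246 - 214) / 5 = 32 / 5 = 6.40 m^3/ha/yr

6.40 m^3/ha/yr


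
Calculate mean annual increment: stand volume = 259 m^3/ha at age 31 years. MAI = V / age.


MAI = 259 / 31 = 8.3548 ≈ 8.35 m^3/ha/yr

8.35 m^3/ha/yr


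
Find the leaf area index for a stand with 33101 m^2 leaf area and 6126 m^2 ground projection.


LAI = 33101 / 6126 = 5.4034 ≈ 5.40

5.40


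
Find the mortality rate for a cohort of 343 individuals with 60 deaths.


Mortality rate = 60 / 343 = 0.174927 ≈ 0.1749

0.1749


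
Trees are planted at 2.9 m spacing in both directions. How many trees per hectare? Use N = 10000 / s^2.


N = 10000 / 2.9^2 = 10000 / 8.41 = 1189.06 ≈ 1189 trees/ha

1189 trees/ha


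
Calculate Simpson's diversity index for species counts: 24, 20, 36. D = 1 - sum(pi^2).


Total N = 24 + 20 + 36 = 80
Per-species terms:
  p = 24/80 = 0.300000; p^2 = 0.300000^2 = 0.090000
  p = 20/80 = 0.250000; p^2 = 0.250000^2 = 0.062500
  p = 36/80 = 0.450000; p^2 = 0.450000^2 = 0.202500
sum(p^2) = 0.090000 + 0.062500 + 0.202500 = 0.355000
D = 1 - 0.355000 = 0.645000 ≈ 0.6450

0.6450


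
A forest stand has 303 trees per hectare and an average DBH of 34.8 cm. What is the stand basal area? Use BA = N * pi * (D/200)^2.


(D/200)^2 = (34.8/200)^2 = 0.174^2 = 0.030276
Individual BA = 3.141593 * 0.030276 = 0.0951149 m^2
Stand BA = 303 * 0.0951149 = 28.8198 ≈ 28.82 m^2/ha

28.82 m^2/ha


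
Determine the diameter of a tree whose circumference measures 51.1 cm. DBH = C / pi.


DBH = C / pi = 51.1 / 3.141593 = 16.2656 ≈ 16.27 cm

16.27 cm


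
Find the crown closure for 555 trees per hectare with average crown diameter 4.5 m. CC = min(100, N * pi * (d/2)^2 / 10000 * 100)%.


(d/2)^2 = (4.5/2)^2 = 2.25^2 = 5.0625
Crown area = 3.141593 * 5.0625 = 15.9043 m^2
N * area / 10000 * 100 = 555 * 15.9043 / 10000 * 100 = 88.2689
CC = min(100, 88.2689) = 88.2689 ≈ 88.3%

88.3%


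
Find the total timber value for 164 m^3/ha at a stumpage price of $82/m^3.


Value = 164 * 82 = $13448/ha

$13448/ha


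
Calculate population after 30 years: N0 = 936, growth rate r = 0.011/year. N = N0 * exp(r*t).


r*t = 0.011 * 30 = 0.33
exp(0.33) = 1.39097
N = 936 * 1.39097 = 1301.95 ≈ 1302

1302


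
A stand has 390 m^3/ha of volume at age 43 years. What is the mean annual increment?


MAI = 390 / 43 = 9.0698 ≈ 9.07 m^3/ha/yr

9.07 m^3/ha/yr


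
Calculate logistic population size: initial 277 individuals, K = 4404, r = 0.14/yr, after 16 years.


(K - N0)/N0 = (4404 - 277)/277 = 4127/277 = 14.8989
r*t = 0.14 * 16 = 2.24; exp(-2.24) = 0.106459
14.8989 * 0.106459 = 1.58612
1 + 1.58612 = 2.58612
N = 4404 / 2.58612 = 1702.94 ≈ 1703

1703


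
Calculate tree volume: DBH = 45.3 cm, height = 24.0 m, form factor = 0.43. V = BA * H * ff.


(D/200)^2 = (45.3/200)^2 = 0.2265^2 = 0.05130225
BA = 3.141593 * 0.05130225 = 0.161171 m^2
V = 0.161171 * 24.0 * 0.43 = 1.66328 ≈ 1.663 m^3

1.663 m^3


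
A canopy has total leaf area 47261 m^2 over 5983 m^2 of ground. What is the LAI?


LAI = 47261 / 5983 = 7.8992 ≈ 7.90

7.90


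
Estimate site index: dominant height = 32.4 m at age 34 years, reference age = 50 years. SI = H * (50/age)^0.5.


50/34 = 1.47059
(1.47059)^0.5 = 1.21268
SI = 32.4 * 1.21268 = 39.2908 ≈ 39.3 m

39.3 m


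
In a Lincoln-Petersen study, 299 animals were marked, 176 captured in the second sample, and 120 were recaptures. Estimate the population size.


N = M * C / R = 299 * 176 / 120 = 52624 / 120 = 438.53 ≈ 439

439 individuals


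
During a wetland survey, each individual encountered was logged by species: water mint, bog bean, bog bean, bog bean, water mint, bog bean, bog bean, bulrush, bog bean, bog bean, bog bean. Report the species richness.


Total individuals logged = 11
Distinct species (count of individuals): water mint (2), bog bean (8), bulrush (1)
Species richness = number of distinct species = 3

3


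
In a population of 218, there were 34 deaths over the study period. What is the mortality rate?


Mortality rate = 34 / 218 = 0.155963 ≈ 0.1560

0.1560


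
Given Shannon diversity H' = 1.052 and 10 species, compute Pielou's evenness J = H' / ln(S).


ln(10) = 2.30259
J = H' / ln(S) = 1.052 / 2.30259 = 0.456877 ≈ 0.4569

0.4569


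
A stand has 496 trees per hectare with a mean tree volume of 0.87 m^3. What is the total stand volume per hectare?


V_stand = 496 * 0.87 = 431.52 ≈ 431.5 m^3/ha

431.5 m^3/ha


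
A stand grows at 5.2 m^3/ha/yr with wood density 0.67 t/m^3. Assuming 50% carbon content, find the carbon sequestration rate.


C = 5.2 * 0.67 * 0.5 = 1.742 ≈ 1.74 t C/ha/yr

1.74 t C/ha/yr


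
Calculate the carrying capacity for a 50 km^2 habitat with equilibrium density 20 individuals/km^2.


K = 20 * 50 = 1000 individuals

1000 individuals


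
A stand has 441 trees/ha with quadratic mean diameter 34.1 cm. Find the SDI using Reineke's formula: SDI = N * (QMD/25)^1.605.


QMD/25 = 34.1/25 = 1.364
(1.364)^1.605 = exp(1.605 * ln(1.364)) = exp(1.605 * 0.310422) = exp(0.498227) = 1.64580
SDI = 441 * 1.64580 = 725.798 ≈ 726

726


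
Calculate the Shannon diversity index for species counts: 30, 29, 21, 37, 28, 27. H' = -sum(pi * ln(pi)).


Total N = 30 + 29 + 21 + 37 + 28 + 27 = 172
Per-species terms:
  p = 30/172 = 0.174419; ln(p) = -1.746295; p*ln(p) = 0.174419 * (-1.746295) = -0.304587
  p = 29/172 = 0.168605; ln(p) = -1.780197; p*ln(p) = 0.168605 * (-1.780197) = -0.300150
  p = 21/172 = 0.122093; ln(p) = -2.102972; p*ln(p) = 0.122093 * (-2.102972) = -0.256758
  p = 37/172 = 0.215116; ln(p) = -1.536578; p*ln(p) = 0.215116 * (-1.536578) = -0.330543
  p = 28/172 = 0.162791; ln(p) = -1.815288; p*ln(p) = 0.162791 * (-1.815288) = -0.295513
  p = 27/172 = 0.156977; ln(p) = -1.851656; p*ln(p) = 0.156977 * (-1.851656) = -0.290667
sum(p*ln(p)) = (-0.304587) + (-0.300150) + (-0.256758) + (-0.330543) + (-0.295513) + (-0.290667) = -1.778218
H' = -(-1.778218) = 1.778218 ≈ 1.7782

1.7782


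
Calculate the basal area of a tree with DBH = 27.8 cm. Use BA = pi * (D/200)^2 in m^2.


D/200 = 27.8/200 = 0.139 m
(D/200)^2 = 0.139^2 = 0.019321
BA = 3.141593 * 0.019321 = 0.0606987 ≈ 0.0607 m^2

0.0607 m^2


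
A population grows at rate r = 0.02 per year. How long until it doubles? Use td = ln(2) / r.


td = ln(2) / 0.02 = 0.693147 / 0.02 = 34.6574 ≈ 34.7 years

34.7 years


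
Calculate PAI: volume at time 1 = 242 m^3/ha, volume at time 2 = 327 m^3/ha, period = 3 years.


PAI = (V2 - V1) / period = (327 - 242) / 3 = 85 / 3 = 28.3333 ≈ 28.33 m^3/ha/yr

28.33 m^3/ha/yr


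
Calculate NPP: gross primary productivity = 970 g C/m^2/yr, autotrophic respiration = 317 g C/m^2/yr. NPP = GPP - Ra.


NPP = GPP - Ra = 970 - 317 = 653 g C/m^2/yr

653 g C/m^2/yr


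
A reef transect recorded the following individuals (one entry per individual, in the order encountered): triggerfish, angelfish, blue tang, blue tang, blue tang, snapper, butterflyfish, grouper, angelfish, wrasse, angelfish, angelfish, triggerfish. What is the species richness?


Total individuals logged = 13
Distinct species (count of individuals): triggerfish (2), angelfish (4), blue tang (3), snapper (1), butterflyfish (1), grouper (1), wrasse (1)
Species richness = number of distinct species = 7

7


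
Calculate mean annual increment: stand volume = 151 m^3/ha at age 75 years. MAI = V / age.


MAI = 151 / 75 = 2.0133 ≈ 2.01 m^3/ha/yr

2.01 m^3/ha/yr


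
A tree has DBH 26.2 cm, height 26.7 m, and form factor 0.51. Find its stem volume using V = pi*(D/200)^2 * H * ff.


(D/200)^2 = (26.2/200)^2 = 0.131^2 = 0.017161
BA = 3.141593 * 0.017161 = 0.0539129 m^2
V = 0.0539129 * 26.7 * 0.51 = 0.734132 ≈ 0.734 m^3

0.734 m^3


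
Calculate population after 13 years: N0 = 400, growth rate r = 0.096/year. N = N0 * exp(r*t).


r*t = 0.096 * 13 = 1.248
exp(1.248) = 3.48337
N = 400 * 3.48337 = 1393.35 ≈ 1393

1393


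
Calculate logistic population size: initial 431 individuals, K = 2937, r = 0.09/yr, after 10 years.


(K - N0)/N0 = (2937 - 431)/431 = 2506/431 = 5.81439
r*t = 0.09 * 10 = 0.9; exp(-0.9) = 0.406570
5.81439 * 0.406570 = 2.36396
1 + 2.36396 = 3.36396
N = 2937 / 3.36396 = 873.078 ≈ 873

873


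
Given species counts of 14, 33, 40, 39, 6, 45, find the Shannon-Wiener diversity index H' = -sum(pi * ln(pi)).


Total N = 14 + 33 + 40 + 39 + 6 + 45 = 177
Per-species terms:
  p = 14/177 = 0.079096; ln(p) = -2.537093; p*ln(p) = 0.079096 * (-2.537093) = -0.200674
  p = 33/177 = 0.186441; ln(p) = -1.679640; p*ln(p) = 0.186441 * (-1.679640) = -0.313154
  p = 40/177 = 0.225989; ln(p) = -1.487269; p*ln(p) = 0.225989 * (-1.487269) = -0.336106
  p = 39/177 = 0.220339; ln(p) = -1.512588; p*ln(p) = 0.220339 * (-1.512588) = -0.333282
  p = 6/177 = 0.033898; ln(p) = -3.384399; p*ln(p) = 0.033898 * (-3.384399) = -0.114724
  p = 45/177 = 0.254237; ln(p) = -1.369488; p*ln(p) = 0.254237 * (-1.369488) = -0.348175
sum(p*ln(p)) = (-0.200674) + (-0.313154) + (-0.336106) + (-0.333282) + (-0.114724) + (-0.348175) = -1.646115
H' = -(-1.646115) = 1.646115 ≈ 1.6461

1.6461


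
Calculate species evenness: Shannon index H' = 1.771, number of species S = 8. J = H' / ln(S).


ln(8) = 2.07944
J = H' / ln(S) = 1.771 / 2.07944 = 0.851672 ≈ 0.8517

0.8517


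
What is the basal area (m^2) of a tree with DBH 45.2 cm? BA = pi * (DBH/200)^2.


D/200 = 45.2/200 = 0.226 m
(D/200)^2 = 0.226^2 = 0.051076
BA = 3.141593 * 0.051076 = 0.160460 ≈ 0.1605 m^2

0.1605 m^2


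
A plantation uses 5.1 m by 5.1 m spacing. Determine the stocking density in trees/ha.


N = 10000 / 5.1^2 = 10000 / 26.01 = 384.468 ≈ 384 trees/ha

384 trees/ha


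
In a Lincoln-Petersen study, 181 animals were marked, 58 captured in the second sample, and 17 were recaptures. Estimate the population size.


N = M * C / R = 181 * 58 / 17 = 10498 / 17 = 617.53 ≈ 618

618 individuals


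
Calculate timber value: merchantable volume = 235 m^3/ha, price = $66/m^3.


Value = 235 * 66 = $15510/ha

$15510/ha


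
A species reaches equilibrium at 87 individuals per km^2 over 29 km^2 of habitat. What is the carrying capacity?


K = 87 * 29 = 2523 individuals

2523 individuals


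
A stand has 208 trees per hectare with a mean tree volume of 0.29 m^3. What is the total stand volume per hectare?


V_stand = 208 * 0.29 = 60.32 ≈ 60.3 m^3/ha

60.3 m^3/ha


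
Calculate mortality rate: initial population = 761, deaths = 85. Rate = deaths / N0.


Mortality rate = 85 / 761 = 0.111695 ≈ 0.1117

0.1117


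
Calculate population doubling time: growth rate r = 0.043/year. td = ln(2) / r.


td = ln(2) / 0.043 = 0.693147 / 0.043 = 16.1197 ≈ 16.1 years

16.1 years


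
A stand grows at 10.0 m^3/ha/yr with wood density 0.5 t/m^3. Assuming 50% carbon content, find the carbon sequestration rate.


C = 10.0 * 0.5 * 0.5 = 2.50 t C/ha/yr

2.50 t C/ha/yr


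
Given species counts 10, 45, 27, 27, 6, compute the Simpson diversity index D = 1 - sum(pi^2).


Total N = 10 + 45 + 27 + 27 + 6 = 115
Per-species terms:
  p = 10/115 = 0.086957; p^2 = 0.086957^2 = 0.007562
  p = 45/115 = 0.391304; p^2 = 0.391304^2 = 0.153119
  p = 27/115 = 0.234783; p^2 = 0.234783^2 = 0.055123
  p = 27/115 = 0.234783; p^2 = 0.234783^2 = 0.055123
  p = 6/115 = 0.052174; p^2 = 0.052174^2 = 0.002722
sum(p^2) = 0.007562 + 0.153119 + 0.055123 + 0.055123 + 0.002722 = 0.273649
D = 1 - 0.273649 = 0.726351 ≈ 0.7264

0.7264


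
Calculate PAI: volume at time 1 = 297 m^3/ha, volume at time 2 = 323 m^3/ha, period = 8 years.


PAI = (V2 - V1) / period = (323 - 297) / 8 = 26 / 8 = 3.25 m^3/ha/yr

3.25 m^3/ha/yr


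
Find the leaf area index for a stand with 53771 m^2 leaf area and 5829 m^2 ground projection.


LAI = 53771 / 5829 = 9.2247 ≈ 9.22

9.22


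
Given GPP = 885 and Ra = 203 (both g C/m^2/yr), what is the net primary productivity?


NPP = GPP - Ra = 885 - 203 = 682 g C/m^2/yr

682 g C/m^2/yr


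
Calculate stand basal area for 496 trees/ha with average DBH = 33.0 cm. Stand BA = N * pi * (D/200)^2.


(D/200)^2 = (33.0/200)^2 = 0.165^2 = 0.027225
Individual BA = 3.141593 * 0.027225 = 0.0855299 m^2
Stand BA = 496 * 0.0855299 = 42.4228 ≈ 42.42 m^2/ha

42.42 m^2/ha


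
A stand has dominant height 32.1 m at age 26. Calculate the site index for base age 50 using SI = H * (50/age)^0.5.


50/26 = 1.92308
(1.92308)^0.5 = 1.38675
SI = 32.1 * 1.38675 = 44.5147 ≈ 44.5 m

44.5 m


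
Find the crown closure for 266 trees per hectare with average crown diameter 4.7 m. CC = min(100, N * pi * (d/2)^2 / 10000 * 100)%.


(d/2)^2 = (4.7/2)^2 = 2.35^2 = 5.5225
Crown area = 3.141593 * 5.5225 = 17.3494 m^2
N * area / 10000 * 100 = 266 * 17.3494 / 10000 * 100 = 46.1494
CC = min(100, 46.1494) = 46.1494 ≈ 46.1%

46.1%


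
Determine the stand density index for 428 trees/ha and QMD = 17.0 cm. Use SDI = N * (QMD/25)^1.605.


QMD/25 = 17.0/25 = 0.68
(0.68)^1.605 = exp(1.605 * ln(0.68)) = exp(1.605 * (-0.385662)) = exp(-0.618988) = 0.538489
SDI = 428 * 0.538489 = 230.473 ≈ 230

230


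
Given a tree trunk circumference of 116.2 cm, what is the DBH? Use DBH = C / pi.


DBH = C / pi = 116.2 / 3.141593 = 36.9876 ≈ 36.99 cm

36.99 cm


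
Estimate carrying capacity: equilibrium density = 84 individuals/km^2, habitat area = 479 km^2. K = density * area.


K = 84 * 479 = 40236 individuals

40236 individuals
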